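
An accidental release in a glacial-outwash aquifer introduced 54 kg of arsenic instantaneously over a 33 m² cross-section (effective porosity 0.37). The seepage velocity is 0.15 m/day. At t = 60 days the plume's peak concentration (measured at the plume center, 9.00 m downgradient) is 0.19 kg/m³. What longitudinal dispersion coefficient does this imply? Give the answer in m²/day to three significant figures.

0.719 m²/day

At the plume center C_max = M/(n_e·A·√(4πDt)), so D = M²/(4πt·(n_e·A·C_max)²).
n_e·A·C_max = 0.37 × 33 × 0.19 = 2.320 kg/m.
D = 54²/(4π × 60 × 2.320²) = 0.719 m²/day.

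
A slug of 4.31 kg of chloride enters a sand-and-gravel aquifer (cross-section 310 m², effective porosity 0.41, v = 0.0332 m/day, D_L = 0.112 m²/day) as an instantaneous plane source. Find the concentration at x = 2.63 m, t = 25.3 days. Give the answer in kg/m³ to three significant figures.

0.00428 kg/m³

For an instantaneous plane source, C(x,t) = M/(n_e·A·√(4πDt)) · exp(−(x−vt)²/(4Dt)), with n_e·A the pore (flow) area.
Plume center vt = 0.0332 × 25.3 = 0.83996 m, so the well at 2.63 m is 1.79004 m downgradient of the peak.
√(4πDt) = 5.967 m, giving peak height M/(n_e·A·√(4πDt)) = 4.31/(0.41 × 310 × 5.967) = 0.005683 kg/m³.
(x−vt)²/(4Dt) = (1.79004)²/(4 × 0.112 × 25.3) = 0.2827; exp(−0.2827) = 0.7537.
C = 0.005683 × 0.7537 = 0.00428 kg/m³.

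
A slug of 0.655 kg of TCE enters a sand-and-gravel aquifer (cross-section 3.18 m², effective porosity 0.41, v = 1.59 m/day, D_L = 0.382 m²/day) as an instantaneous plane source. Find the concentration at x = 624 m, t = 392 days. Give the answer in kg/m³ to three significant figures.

For an instantaneous plane source, C(x,t) = M/(n_e·A·√(4πDt)) · exp(−(x−vt)²/(4Dt)), with n_e·A the pore (flow) area.
Plume center vt = 1.59 × 392 = 623.28 m, so the well at 624 m is 0.72 m downgradient of the peak.
√(4πDt) = 43.38 m, giving peak height M/(n_e·A·√(4πDt)) = 0.655/(0.41 × 3.18 × 43.38) = 0.01158 kg/m³.
(x−vt)²/(4Dt) = (0.72)²/(4 × 0.382 × 392) = 0.0008655; exp(−0.0008655) = 0.9991.
C = 0.01158 × 0.9991 = 0.0116 kg/m³.

0.0116 kg/m³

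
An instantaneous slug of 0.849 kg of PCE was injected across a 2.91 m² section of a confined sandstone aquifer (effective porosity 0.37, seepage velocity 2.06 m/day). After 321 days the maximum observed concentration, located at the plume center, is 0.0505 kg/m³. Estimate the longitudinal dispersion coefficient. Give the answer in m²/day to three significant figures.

0.0604 m²/day

At the plume center C_max = M/(n_e·A·√(4πDt)), so D = M²/(4πt·(n_e·A·C_max)²).
n_e·A·C_max = 0.37 × 2.91 × 0.0505 = 0.05437 kg/m.
D = 0.849²/(4π × 321 × 0.05437²) = 0.0604 m²/day.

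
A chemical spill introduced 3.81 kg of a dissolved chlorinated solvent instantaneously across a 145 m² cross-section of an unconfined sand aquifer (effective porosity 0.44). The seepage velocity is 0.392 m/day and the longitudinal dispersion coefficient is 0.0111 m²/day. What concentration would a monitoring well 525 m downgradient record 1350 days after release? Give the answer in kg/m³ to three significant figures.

0.00324 kg/m³

For an instantaneous plane source, C(x,t) = M/(n_e·A·√(4πDt)) · exp(−(x−vt)²/(4Dt)), with n_e·A the pore (flow) area.
Plume center vt = 0.392 × 1350 = 529.2 m, so the well at 525 m is 4.2 m upgradient of the peak.
√(4πDt) = 13.72 m, giving peak height M/(n_e·A·√(4πDt)) = 3.81/(0.44 × 145 × 13.72) = 0.004353 kg/m³.
(x−vt)²/(4Dt) = (-4.2)²/(4 × 0.0111 × 1350) = 0.2943; exp(−0.2943) = 0.7451.
C = 0.004353 × 0.7451 = 0.00324 kg/m³.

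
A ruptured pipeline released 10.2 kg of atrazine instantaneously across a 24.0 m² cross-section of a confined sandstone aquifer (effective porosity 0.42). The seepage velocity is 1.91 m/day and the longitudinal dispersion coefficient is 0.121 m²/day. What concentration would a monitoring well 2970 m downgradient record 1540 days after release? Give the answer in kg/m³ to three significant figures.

For an instantaneous plane source, C(x,t) = M/(n_e·A·√(4πDt)) · exp(−(x−vt)²/(4Dt)), with n_e·A the pore (flow) area.
Plume center vt = 1.91 × 1540 = 2941.4 m, so the well at 2970 m is 28.6 m downgradient of the peak.
√(4πDt) = 48.39 m, giving peak height M/(n_e·A·√(4πDt)) = 10.2/(0.42 × 24.0 × 48.39) = 0.02091 kg/m³.
(x−vt)²/(4Dt) = (28.6)²/(4 × 0.121 × 1540) = 1.097; exp(−1.097) = 0.3339.
C = 0.02091 × 0.3339 = 0.00698 kg/m³.

0.00698 kg/m³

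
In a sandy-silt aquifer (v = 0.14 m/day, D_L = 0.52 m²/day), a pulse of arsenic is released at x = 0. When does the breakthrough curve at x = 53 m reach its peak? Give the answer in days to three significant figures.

353 days

For the 1D instantaneous-source solution, setting ∂C/∂t = 0 at fixed x gives v²t² + 2Dt − x² = 0, so t = (√(D² + v²x²) − D)/v².
√(D² + v²x²) = √(0.52² + 0.14² × 53²) = 7.438; v² = 0.0196.
t = (7.438 − 0.52)/0.0196 = 353 days (vs. the pure-advection estimate x/v = 379 d).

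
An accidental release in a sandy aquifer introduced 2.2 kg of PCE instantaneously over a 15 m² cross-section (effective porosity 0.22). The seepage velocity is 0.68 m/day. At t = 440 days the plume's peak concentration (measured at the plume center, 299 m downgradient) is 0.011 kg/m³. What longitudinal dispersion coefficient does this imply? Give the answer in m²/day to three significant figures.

At the plume center C_max = M/(n_e·A·√(4πDt)), so D = M²/(4πt·(n_e·A·C_max)²).
n_e·A·C_max = 0.22 × 15 × 0.011 = 0.03630 kg/m.
D = 2.2²/(4π × 440 × 0.03630²) = 0.664 m²/day.

0.664 m²/day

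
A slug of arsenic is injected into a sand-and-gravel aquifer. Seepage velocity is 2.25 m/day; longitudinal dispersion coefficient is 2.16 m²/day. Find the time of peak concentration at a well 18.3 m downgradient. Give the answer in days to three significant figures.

For the 1D instantaneous-source solution, setting ∂C/∂t = 0 at fixed x gives v²t² + 2Dt − x² = 0, so t = (√(D² + v²x²) − D)/v².
√(D² + v²x²) = √(2.16² + 2.25² × 18.3²) = 41.23; v² = 5.0625.
t = (41.23 − 2.16)/5.0625 = 7.72 days (vs. the pure-advection estimate x/v = 8.13 d).

7.72 days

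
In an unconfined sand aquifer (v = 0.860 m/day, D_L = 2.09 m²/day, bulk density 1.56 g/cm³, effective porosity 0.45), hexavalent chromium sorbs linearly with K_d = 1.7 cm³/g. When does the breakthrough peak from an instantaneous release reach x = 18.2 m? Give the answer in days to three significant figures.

128 days

Retardation factor R = 1 + ρ_b·K_d/n = 1 + 1.56 × 1.7/0.45 = 6.893.
Sorption retards both mechanisms: v_R = v/R = 0.1248 m/day, D_R = D/R = 0.3032 m²/day.
Peak time from v_R²t² + 2D_R t − x² = 0: t = (√(D_R² + v_R²x²) − D_R)/v_R².
√(D_R² + v_R²x²) = √(0.3032² + 0.1248² × 18.2²) = 2.292; v_R² = 0.01558.
t = (2.292 − 0.3032)/0.01558 = 128 days.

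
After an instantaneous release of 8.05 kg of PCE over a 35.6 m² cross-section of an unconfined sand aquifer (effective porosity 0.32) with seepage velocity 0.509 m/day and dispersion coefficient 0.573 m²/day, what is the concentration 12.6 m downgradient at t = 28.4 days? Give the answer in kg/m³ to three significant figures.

0.0469 kg/m³

For an instantaneous plane source, C(x,t) = M/(n_e·A·√(4πDt)) · exp(−(x−vt)²/(4Dt)), with n_e·A the pore (flow) area.
Plume center vt = 0.509 × 28.4 = 14.4556 m, so the well at 12.6 m is 1.8556 m upgradient of the peak.
√(4πDt) = 14.30 m, giving peak height M/(n_e·A·√(4πDt)) = 8.05/(0.32 × 35.6 × 14.30) = 0.04942 kg/m³.
(x−vt)²/(4Dt) = (-1.8556)²/(4 × 0.573 × 28.4) = 0.05290; exp(−0.05290) = 0.9485.
C = 0.04942 × 0.9485 = 0.0469 kg/m³.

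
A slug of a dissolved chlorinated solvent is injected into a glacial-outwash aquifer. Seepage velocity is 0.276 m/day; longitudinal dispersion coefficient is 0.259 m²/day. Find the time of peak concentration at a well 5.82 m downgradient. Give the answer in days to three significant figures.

For the 1D instantaneous-source solution, setting ∂C/∂t = 0 at fixed x gives v²t² + 2Dt − x² = 0, so t = (√(D² + v²x²) − D)/v².
√(D² + v²x²) = √(0.259² + 0.276² × 5.82²) = 1.627; v² = 0.076176.
t = (1.627 − 0.259)/0.076176 = 18.0 days (vs. the pure-advection estimate x/v = 21.1 d).

18.0 days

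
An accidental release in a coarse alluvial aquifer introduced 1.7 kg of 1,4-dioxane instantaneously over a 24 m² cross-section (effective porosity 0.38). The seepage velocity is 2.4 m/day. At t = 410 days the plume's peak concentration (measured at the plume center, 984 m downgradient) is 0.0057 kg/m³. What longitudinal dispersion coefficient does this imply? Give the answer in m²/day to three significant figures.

At the plume center C_max = M/(n_e·A·√(4πDt)), so D = M²/(4πt·(n_e·A·C_max)²).
n_e·A·C_max = 0.38 × 24 × 0.0057 = 0.05198 kg/m.
D = 1.7²/(4π × 410 × 0.05198²) = 0.208 m²/day.

0.208 m²/day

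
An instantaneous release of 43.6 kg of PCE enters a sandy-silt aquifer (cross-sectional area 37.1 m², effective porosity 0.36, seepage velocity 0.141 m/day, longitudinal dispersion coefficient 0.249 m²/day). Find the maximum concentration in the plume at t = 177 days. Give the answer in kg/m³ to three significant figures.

The peak of an instantaneous 1D plume sits at x = vt; there the Gaussian factor is 1 and C_max = M/(n_e·A·√(4πDt)), where n_e·A is the pore area the mass is dissolved in.
√(4πDt) = √(4π × 0.249 × 177) = 23.53 m, so C_max = 43.6/(0.36 × 37.1 × 23.53) = 0.139 kg/m³.

0.139 kg/m³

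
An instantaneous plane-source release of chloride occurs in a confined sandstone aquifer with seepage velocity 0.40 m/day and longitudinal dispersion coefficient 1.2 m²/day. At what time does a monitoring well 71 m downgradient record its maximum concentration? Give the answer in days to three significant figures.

For the 1D instantaneous-source solution, setting ∂C/∂t = 0 at fixed x gives v²t² + 2Dt − x² = 0, so t = (√(D² + v²x²) − D)/v².
√(D² + v²x²) = √(1.2² + 0.40² × 71²) = 28.43; v² = 0.16.
t = (28.43 − 1.2)/0.16 = 170 days (vs. the pure-advection estimate x/v = 178 d).

170 days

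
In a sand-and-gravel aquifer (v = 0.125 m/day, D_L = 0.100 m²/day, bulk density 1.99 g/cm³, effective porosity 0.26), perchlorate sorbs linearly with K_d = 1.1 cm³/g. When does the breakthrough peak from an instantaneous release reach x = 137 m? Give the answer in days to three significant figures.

10300 days

Retardation factor R = 1 + ρ_b·K_d/n = 1 + 1.99 × 1.1/0.26 = 9.419.
Sorption retards both mechanisms: v_R = v/R = 0.01327 m/day, D_R = D/R = 0.01062 m²/day.
Peak time from v_R²t² + 2D_R t − x² = 0: t = (√(D_R² + v_R²x²) − D_R)/v_R².
√(D_R² + v_R²x²) = √(0.01062² + 0.01327² × 137²) = 1.818; v_R² = 0.0001761.
t = (1.818 − 0.01062)/0.0001761 = 10300 days.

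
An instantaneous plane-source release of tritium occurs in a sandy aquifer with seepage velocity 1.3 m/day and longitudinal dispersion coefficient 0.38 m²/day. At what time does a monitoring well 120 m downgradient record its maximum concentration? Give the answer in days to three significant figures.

92.1 days

For the 1D instantaneous-source solution, setting ∂C/∂t = 0 at fixed x gives v²t² + 2Dt − x² = 0, so t = (√(D² + v²x²) − D)/v².
√(D² + v²x²) = √(0.38² + 1.3² × 120²) = 156.0; v² = 1.69.
t = (156.0 − 0.38)/1.69 = 92.1 days (vs. the pure-advection estimate x/v = 92.3 d).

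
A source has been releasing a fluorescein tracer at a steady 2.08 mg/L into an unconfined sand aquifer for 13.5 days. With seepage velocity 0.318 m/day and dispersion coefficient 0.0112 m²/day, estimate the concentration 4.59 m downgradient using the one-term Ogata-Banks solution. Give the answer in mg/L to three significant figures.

For a continuous step input, C/C₀ ≈ ½·erfc((x−vt)/(2√(Dt))).
vt = 0.318 × 13.5 = 4.293 m and 2√(Dt) = 2√(0.0112 × 13.5) = 0.7777 m.
Argument (x−vt)/(2√(Dt)) = (4.59 − 4.293)/0.7777 = 0.3819; ½·erfc(0.3819) = 0.2946.
C = 2.08 × 0.2946 = 0.613 mg/L.

0.613 mg/L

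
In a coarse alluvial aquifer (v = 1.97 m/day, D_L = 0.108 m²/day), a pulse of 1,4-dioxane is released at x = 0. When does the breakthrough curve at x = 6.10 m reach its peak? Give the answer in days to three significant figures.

For the 1D instantaneous-source solution, setting ∂C/∂t = 0 at fixed x gives v²t² + 2Dt − x² = 0, so t = (√(D² + v²x²) − D)/v².
√(D² + v²x²) = √(0.108² + 1.97² × 6.10²) = 12.02; v² = 3.8809.
t = (12.02 − 0.108)/3.8809 = 3.07 days (vs. the pure-advection estimate x/v = 3.10 d).

3.07 days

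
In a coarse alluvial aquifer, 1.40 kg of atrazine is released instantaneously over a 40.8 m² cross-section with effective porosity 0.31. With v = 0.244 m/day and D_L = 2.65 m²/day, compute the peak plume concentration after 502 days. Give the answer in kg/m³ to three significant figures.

The peak of an instantaneous 1D plume sits at x = vt; there the Gaussian factor is 1 and C_max = M/(n_e·A·√(4πDt)), where n_e·A is the pore area the mass is dissolved in.
√(4πDt) = √(4π × 2.65 × 502) = 129.3 m, so C_max = 1.40/(0.31 × 40.8 × 129.3) = 0.000856 kg/m³.

0.000856 kg/m³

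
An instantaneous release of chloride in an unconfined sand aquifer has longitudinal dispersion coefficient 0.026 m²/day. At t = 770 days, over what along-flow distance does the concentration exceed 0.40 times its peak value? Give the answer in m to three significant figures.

17.1 m

The plume is Gaussian with σ = √(2Dt) = √(2 × 0.026 × 770) = 6.328 m.
C/C_peak = exp(−Δx²/(2σ²)) = 0.40 ⇒ Δx = σ·√(−2 ln 0.40) = 6.328 × 1.354 = 8.568 m.
Width = 2Δx = 17.1 m.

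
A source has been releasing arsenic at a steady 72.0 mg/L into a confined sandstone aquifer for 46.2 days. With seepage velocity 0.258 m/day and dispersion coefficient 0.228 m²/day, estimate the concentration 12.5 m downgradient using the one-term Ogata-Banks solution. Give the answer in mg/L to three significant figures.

For a continuous step input, C/C₀ ≈ ½·erfc((x−vt)/(2√(Dt))).
vt = 0.258 × 46.2 = 11.9196 m and 2√(Dt) = 2√(0.228 × 46.2) = 6.491 m.
Argument (x−vt)/(2√(Dt)) = (12.5 − 11.9196)/6.491 = 0.08942; ½·erfc(0.08942) = 0.4497.
C = 72.0 × 0.4497 = 32.4 mg/L.

32.4 mg/L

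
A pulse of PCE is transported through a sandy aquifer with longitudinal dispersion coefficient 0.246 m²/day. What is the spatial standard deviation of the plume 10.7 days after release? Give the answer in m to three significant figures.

2.29 m

Dispersive spreading gives a Gaussian with σ² = 2Dt; advection only shifts the center.
σ = √(2 × 0.246 × 10.7) = 2.29 m.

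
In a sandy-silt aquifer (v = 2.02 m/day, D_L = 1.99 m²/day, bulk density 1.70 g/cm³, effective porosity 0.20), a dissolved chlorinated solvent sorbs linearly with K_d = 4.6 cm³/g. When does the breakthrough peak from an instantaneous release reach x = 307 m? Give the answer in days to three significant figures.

Retardation factor R = 1 + ρ_b·K_d/n = 1 + 1.70 × 4.6/0.20 = 40.10.
Sorption retards both mechanisms: v_R = v/R = 0.05037 m/day, D_R = D/R = 0.04963 m²/day.
Peak time from v_R²t² + 2D_R t − x² = 0: t = (√(D_R² + v_R²x²) − D_R)/v_R².
√(D_R² + v_R²x²) = √(0.04963² + 0.05037² × 307²) = 15.46; v_R² = 0.002537.
t = (15.46 − 0.04963)/0.002537 = 6070 days.

6070 days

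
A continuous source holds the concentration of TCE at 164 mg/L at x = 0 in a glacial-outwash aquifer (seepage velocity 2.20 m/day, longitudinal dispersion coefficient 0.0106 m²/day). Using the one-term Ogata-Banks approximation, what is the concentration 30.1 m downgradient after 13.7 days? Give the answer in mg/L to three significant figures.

86.9 mg/L

For a continuous step input, C/C₀ ≈ ½·erfc((x−vt)/(2√(Dt))).
vt = 2.20 × 13.7 = 30.14 m and 2√(Dt) = 2√(0.0106 × 13.7) = 0.7622 m.
Argument (x−vt)/(2√(Dt)) = (30.1 − 30.14)/0.7622 = -0.05248; ½·erfc(-0.05248) = 0.5296.
C = 164 × 0.5296 = 86.9 mg/L.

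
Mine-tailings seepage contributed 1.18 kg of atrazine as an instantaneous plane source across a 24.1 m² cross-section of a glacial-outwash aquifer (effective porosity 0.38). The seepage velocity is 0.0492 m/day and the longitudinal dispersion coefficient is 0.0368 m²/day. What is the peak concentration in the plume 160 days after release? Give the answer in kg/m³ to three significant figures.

The peak of an instantaneous 1D plume sits at x = vt; there the Gaussian factor is 1 and C_max = M/(n_e·A·√(4πDt)), where n_e·A is the pore area the mass is dissolved in.
√(4πDt) = √(4π × 0.0368 × 160) = 8.602 m, so C_max = 1.18/(0.38 × 24.1 × 8.602) = 0.0150 kg/m³.

0.0150 kg/m³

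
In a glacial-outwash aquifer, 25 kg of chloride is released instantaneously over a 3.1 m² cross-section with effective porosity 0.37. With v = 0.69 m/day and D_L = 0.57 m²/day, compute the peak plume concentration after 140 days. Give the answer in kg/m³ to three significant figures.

The peak of an instantaneous 1D plume sits at x = vt; there the Gaussian factor is 1 and C_max = M/(n_e·A·√(4πDt)), where n_e·A is the pore area the mass is dissolved in.
√(4πDt) = √(4π × 0.57 × 140) = 31.67 m, so C_max = 25/(0.37 × 3.1 × 31.67) = 0.688 kg/m³.

0.688 kg/m³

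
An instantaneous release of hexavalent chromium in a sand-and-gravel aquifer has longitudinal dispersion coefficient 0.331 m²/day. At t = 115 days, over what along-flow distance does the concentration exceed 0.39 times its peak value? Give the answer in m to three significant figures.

The plume is Gaussian with σ = √(2Dt) = √(2 × 0.331 × 115) = 8.725 m.
C/C_peak = exp(−Δx²/(2σ²)) = 0.39 ⇒ Δx = σ·√(−2 ln 0.39) = 8.725 × 1.372 = 11.97 m.
Width = 2Δx = 23.9 m.

23.9 m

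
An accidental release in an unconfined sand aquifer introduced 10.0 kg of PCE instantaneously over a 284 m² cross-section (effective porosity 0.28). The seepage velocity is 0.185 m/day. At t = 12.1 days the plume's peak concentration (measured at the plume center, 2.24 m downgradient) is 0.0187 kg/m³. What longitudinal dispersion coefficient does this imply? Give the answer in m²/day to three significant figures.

At the plume center C_max = M/(n_e·A·√(4πDt)), so D = M²/(4πt·(n_e·A·C_max)²).
n_e·A·C_max = 0.28 × 284 × 0.0187 = 1.487 kg/m.
D = 10.0²/(4π × 12.1 × 1.487²) = 0.297 m²/day.

0.297 m²/day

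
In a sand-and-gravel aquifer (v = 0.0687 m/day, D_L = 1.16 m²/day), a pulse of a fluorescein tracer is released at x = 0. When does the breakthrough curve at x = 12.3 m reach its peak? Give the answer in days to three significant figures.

For the 1D instantaneous-source solution, setting ∂C/∂t = 0 at fixed x gives v²t² + 2Dt − x² = 0, so t = (√(D² + v²x²) − D)/v².
√(D² + v²x²) = √(1.16² + 0.0687² × 12.3²) = 1.435; v² = 0.00471969.
t = (1.435 − 1.16)/0.00471969 = 58.3 days (vs. the pure-advection estimate x/v = 179 d).

58.3 days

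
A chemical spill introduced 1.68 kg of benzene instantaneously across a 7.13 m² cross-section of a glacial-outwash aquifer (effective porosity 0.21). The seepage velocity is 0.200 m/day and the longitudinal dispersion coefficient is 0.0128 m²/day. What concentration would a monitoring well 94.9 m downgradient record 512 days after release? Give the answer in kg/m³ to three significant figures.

0.0145 kg/m³

For an instantaneous plane source, C(x,t) = M/(n_e·A·√(4πDt)) · exp(−(x−vt)²/(4Dt)), with n_e·A the pore (flow) area.
Plume center vt = 0.200 × 512 = 102.4 m, so the well at 94.9 m is 7.5 m upgradient of the peak.
√(4πDt) = 9.075 m, giving peak height M/(n_e·A·√(4πDt)) = 1.68/(0.21 × 7.13 × 9.075) = 0.1236 kg/m³.
(x−vt)²/(4Dt) = (-7.5)²/(4 × 0.0128 × 512) = 2.146; exp(−2.146) = 0.1170.
C = 0.1236 × 0.1170 = 0.0145 kg/m³.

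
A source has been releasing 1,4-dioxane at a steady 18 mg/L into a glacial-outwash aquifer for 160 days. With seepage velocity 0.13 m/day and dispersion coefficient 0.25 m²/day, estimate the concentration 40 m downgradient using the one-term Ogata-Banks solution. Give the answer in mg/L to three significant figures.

For a continuous step input, C/C₀ ≈ ½·erfc((x−vt)/(2√(Dt))).
vt = 0.13 × 160 = 20.8 m and 2√(Dt) = 2√(0.25 × 160) = 12.65 m.
Argument (x−vt)/(2√(Dt)) = (40 − 20.8)/12.65 = 1.518; ½·erfc(1.518) = 0.01591.
C = 18 × 0.01591 = 0.286 mg/L.

0.286 mg/L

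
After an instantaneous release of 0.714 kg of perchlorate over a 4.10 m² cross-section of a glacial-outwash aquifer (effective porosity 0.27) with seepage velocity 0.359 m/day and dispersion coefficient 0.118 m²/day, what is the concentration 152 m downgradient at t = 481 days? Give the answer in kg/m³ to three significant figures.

For an instantaneous plane source, C(x,t) = M/(n_e·A·√(4πDt)) · exp(−(x−vt)²/(4Dt)), with n_e·A the pore (flow) area.
Plume center vt = 0.359 × 481 = 172.679 m, so the well at 152 m is 20.679 m upgradient of the peak.
√(4πDt) = 26.71 m, giving peak height M/(n_e·A·√(4πDt)) = 0.714/(0.27 × 4.10 × 26.71) = 0.02415 kg/m³.
(x−vt)²/(4Dt) = (-20.679)²/(4 × 0.118 × 481) = 1.884; exp(−1.884) = 0.1520.
C = 0.02415 × 0.1520 = 0.00367 kg/m³.

0.00367 kg/m³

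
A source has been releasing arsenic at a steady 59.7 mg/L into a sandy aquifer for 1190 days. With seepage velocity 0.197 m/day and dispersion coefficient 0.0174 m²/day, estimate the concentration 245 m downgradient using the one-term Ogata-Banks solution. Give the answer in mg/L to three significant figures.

For a continuous step input, C/C₀ ≈ ½·erfc((x−vt)/(2√(Dt))).
vt = 0.197 × 1190 = 234.43 m and 2√(Dt) = 2√(0.0174 × 1190) = 9.101 m.
Argument (x−vt)/(2√(Dt)) = (245 − 234.43)/9.101 = 1.161; ½·erfc(1.161) = 0.05031.
C = 59.7 × 0.05031 = 3.00 mg/L.

3.00 mg/L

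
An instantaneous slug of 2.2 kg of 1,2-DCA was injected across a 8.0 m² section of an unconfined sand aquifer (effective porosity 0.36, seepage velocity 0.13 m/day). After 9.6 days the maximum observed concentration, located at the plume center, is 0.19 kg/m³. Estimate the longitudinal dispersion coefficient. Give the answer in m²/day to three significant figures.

0.134 m²/day

At the plume center C_max = M/(n_e·A·√(4πDt)), so D = M²/(4πt·(n_e·A·C_max)²).
n_e·A·C_max = 0.36 × 8.0 × 0.19 = 0.5472 kg/m.
D = 2.2²/(4π × 9.6 × 0.5472²) = 0.134 m²/day.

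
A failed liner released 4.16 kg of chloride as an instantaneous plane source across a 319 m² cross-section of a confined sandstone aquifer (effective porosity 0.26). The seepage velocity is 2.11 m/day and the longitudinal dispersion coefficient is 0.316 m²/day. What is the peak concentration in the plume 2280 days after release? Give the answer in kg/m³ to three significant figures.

0.000527 kg/m³

The peak of an instantaneous 1D plume sits at x = vt; there the Gaussian factor is 1 and C_max = M/(n_e·A·√(4πDt)), where n_e·A is the pore area the mass is dissolved in.
√(4πDt) = √(4π × 0.316 × 2280) = 95.15 m, so C_max = 4.16/(0.26 × 319 × 95.15) = 0.000527 kg/m³.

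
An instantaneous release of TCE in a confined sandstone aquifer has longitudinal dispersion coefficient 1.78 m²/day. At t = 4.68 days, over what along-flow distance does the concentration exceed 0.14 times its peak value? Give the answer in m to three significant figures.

The plume is Gaussian with σ = √(2Dt) = √(2 × 1.78 × 4.68) = 4.082 m.
C/C_peak = exp(−Δx²/(2σ²)) = 0.14 ⇒ Δx = σ·√(−2 ln 0.14) = 4.082 × 1.983 = 8.095 m.
Width = 2Δx = 16.2 m.

16.2 m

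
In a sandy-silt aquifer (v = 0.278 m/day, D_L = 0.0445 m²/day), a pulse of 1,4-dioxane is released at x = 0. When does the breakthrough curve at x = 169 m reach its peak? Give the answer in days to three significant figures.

607 days

For the 1D instantaneous-source solution, setting ∂C/∂t = 0 at fixed x gives v²t² + 2Dt − x² = 0, so t = (√(D² + v²x²) − D)/v².
√(D² + v²x²) = √(0.0445² + 0.278² × 169²) = 46.98; v² = 0.077284.
t = (46.98 − 0.0445)/0.077284 = 607 days (vs. the pure-advection estimate x/v = 608 d).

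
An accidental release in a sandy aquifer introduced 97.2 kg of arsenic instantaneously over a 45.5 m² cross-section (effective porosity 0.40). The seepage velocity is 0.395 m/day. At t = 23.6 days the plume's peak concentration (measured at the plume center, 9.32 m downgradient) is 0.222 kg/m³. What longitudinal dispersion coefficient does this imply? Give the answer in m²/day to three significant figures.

1.95 m²/day

At the plume center C_max = M/(n_e·A·√(4πDt)), so D = M²/(4πt·(n_e·A·C_max)²).
n_e·A·C_max = 0.40 × 45.5 × 0.222 = 4.040 kg/m.
D = 97.2²/(4π × 23.6 × 4.040²) = 1.95 m²/day.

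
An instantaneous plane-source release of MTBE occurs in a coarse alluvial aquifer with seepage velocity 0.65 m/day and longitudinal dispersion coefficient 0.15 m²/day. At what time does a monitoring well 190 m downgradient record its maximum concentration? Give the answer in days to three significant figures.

For the 1D instantaneous-source solution, setting ∂C/∂t = 0 at fixed x gives v²t² + 2Dt − x² = 0, so t = (√(D² + v²x²) − D)/v².
√(D² + v²x²) = √(0.15² + 0.65² × 190²) = 123.5; v² = 0.4225.
t = (123.5 − 0.15)/0.4225 = 292 days (vs. the pure-advection estimate x/v = 292 d).

292 days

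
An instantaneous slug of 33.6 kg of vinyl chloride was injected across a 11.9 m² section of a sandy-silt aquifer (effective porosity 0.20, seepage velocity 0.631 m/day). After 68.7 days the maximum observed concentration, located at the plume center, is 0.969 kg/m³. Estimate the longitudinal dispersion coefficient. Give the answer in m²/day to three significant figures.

At the plume center C_max = M/(n_e·A·√(4πDt)), so D = M²/(4πt·(n_e·A·C_max)²).
n_e·A·C_max = 0.20 × 11.9 × 0.969 = 2.306 kg/m.
D = 33.6²/(4π × 68.7 × 2.306²) = 0.246 m²/day.

0.246 m²/day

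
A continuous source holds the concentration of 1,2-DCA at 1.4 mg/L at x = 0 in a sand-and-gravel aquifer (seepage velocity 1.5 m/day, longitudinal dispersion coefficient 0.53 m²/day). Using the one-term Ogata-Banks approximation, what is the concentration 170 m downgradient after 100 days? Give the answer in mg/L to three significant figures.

For a continuous step input, C/C₀ ≈ ½·erfc((x−vt)/(2√(Dt))).
vt = 1.5 × 100 = 150 m and 2√(Dt) = 2√(0.53 × 100) = 14.56 m.
Argument (x−vt)/(2√(Dt)) = (170 − 150)/14.56 = 1.374; ½·erfc(1.374) = 0.02600.
C = 1.4 × 0.02600 = 0.0364 mg/L.

0.0364 mg/L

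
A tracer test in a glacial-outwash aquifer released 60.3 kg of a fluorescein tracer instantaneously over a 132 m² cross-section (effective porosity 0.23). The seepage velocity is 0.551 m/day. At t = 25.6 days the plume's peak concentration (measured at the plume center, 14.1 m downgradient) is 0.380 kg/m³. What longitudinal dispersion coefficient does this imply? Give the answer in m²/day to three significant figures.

At the plume center C_max = M/(n_e·A·√(4πDt)), so D = M²/(4πt·(n_e·A·C_max)²).
n_e·A·C_max = 0.23 × 132 × 0.380 = 11.54 kg/m.
D = 60.3²/(4π × 25.6 × 11.54²) = 0.0849 m²/day.

0.0849 m²/day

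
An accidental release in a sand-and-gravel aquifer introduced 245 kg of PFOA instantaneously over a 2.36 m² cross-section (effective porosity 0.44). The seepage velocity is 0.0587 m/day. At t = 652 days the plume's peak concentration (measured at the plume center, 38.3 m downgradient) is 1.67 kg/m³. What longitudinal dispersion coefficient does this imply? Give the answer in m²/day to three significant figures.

2.44 m²/day

At the plume center C_max = M/(n_e·A·√(4πDt)), so D = M²/(4πt·(n_e·A·C_max)²).
n_e·A·C_max = 0.44 × 2.36 × 1.67 = 1.734 kg/m.
D = 245²/(4π × 652 × 1.734²) = 2.44 m²/day.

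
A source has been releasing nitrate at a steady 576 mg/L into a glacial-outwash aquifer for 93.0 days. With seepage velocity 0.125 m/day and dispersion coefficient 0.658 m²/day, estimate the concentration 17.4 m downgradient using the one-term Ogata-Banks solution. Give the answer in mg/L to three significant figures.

For a continuous step input, C/C₀ ≈ ½·erfc((x−vt)/(2√(Dt))).
vt = 0.125 × 93.0 = 11.625 m and 2√(Dt) = 2√(0.658 × 93.0) = 15.65 m.
Argument (x−vt)/(2√(Dt)) = (17.4 − 11.625)/15.65 = 0.3690; ½·erfc(0.3690) = 0.3009.
C = 576 × 0.3009 = 173 mg/L.

173 mg/L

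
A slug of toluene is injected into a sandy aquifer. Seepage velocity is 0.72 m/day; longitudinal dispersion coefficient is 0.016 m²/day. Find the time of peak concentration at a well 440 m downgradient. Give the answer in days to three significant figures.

611 days

For the 1D instantaneous-source solution, setting ∂C/∂t = 0 at fixed x gives v²t² + 2Dt − x² = 0, so t = (√(D² + v²x²) − D)/v².
√(D² + v²x²) = √(0.016² + 0.72² × 440²) = 316.8; v² = 0.5184.
t = (316.8 − 0.016)/0.5184 = 611 days (vs. the pure-advection estimate x/v = 611 d).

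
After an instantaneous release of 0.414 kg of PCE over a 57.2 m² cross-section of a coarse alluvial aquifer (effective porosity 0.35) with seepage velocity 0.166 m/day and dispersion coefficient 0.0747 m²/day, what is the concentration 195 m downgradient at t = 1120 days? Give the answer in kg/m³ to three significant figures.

For an instantaneous plane source, C(x,t) = M/(n_e·A·√(4πDt)) · exp(−(x−vt)²/(4Dt)), with n_e·A the pore (flow) area.
Plume center vt = 0.166 × 1120 = 185.92 m, so the well at 195 m is 9.08 m downgradient of the peak.
√(4πDt) = 32.42 m, giving peak height M/(n_e·A·√(4πDt)) = 0.414/(0.35 × 57.2 × 32.42) = 0.0006379 kg/m³.
(x−vt)²/(4Dt) = (9.08)²/(4 × 0.0747 × 1120) = 0.2464; exp(−0.2464) = 0.7816.
C = 0.0006379 × 0.7816 = 0.000499 kg/m³.

0.000499 kg/m³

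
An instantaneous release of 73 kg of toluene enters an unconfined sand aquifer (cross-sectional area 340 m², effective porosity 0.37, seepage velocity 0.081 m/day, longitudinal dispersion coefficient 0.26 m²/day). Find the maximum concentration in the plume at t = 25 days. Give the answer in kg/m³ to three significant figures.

0.0642 kg/m³

The peak of an instantaneous 1D plume sits at x = vt; there the Gaussian factor is 1 and C_max = M/(n_e·A·√(4πDt)), where n_e·A is the pore area the mass is dissolved in.
√(4πDt) = √(4π × 0.26 × 25) = 9.038 m, so C_max = 73/(0.37 × 340 × 9.038) = 0.0642 kg/m³.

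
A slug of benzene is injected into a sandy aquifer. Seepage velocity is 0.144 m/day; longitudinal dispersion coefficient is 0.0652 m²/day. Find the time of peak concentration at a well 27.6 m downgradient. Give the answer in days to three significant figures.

189 days

For the 1D instantaneous-source solution, setting ∂C/∂t = 0 at fixed x gives v²t² + 2Dt − x² = 0, so t = (√(D² + v²x²) − D)/v².
√(D² + v²x²) = √(0.0652² + 0.144² × 27.6²) = 3.975; v² = 0.020736.
t = (3.975 − 0.0652)/0.020736 = 189 days (vs. the pure-advection estimate x/v = 192 d).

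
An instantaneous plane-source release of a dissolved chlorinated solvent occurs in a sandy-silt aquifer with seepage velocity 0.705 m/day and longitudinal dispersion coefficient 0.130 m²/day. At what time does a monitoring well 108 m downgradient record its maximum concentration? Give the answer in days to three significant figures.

For the 1D instantaneous-source solution, setting ∂C/∂t = 0 at fixed x gives v²t² + 2Dt − x² = 0, so t = (√(D² + v²x²) − D)/v².
√(D² + v²x²) = √(0.130² + 0.705² × 108²) = 76.14; v² = 0.497025.
t = (76.14 − 0.130)/0.497025 = 153 days (vs. the pure-advection estimate x/v = 153 d).

153 days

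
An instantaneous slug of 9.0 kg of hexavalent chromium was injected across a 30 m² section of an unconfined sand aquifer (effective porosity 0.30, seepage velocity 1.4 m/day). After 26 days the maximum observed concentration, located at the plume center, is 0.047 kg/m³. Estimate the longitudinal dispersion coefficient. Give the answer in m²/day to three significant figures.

1.39 m²/day

At the plume center C_max = M/(n_e·A·√(4πDt)), so D = M²/(4πt·(n_e·A·C_max)²).
n_e·A·C_max = 0.30 × 30 × 0.047 = 0.4230 kg/m.
D = 9.0²/(4π × 26 × 0.4230²) = 1.39 m²/day.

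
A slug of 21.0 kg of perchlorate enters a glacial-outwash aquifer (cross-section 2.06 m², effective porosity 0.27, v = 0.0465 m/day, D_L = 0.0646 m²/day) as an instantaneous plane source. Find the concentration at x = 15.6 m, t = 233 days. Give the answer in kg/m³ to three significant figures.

1.88 kg/m³

For an instantaneous plane source, C(x,t) = M/(n_e·A·√(4πDt)) · exp(−(x−vt)²/(4Dt)), with n_e·A the pore (flow) area.
Plume center vt = 0.0465 × 233 = 10.8345 m, so the well at 15.6 m is 4.7655 m downgradient of the peak.
√(4πDt) = 13.75 m, giving peak height M/(n_e·A·√(4πDt)) = 21.0/(0.27 × 2.06 × 13.75) = 2.746 kg/m³.
(x−vt)²/(4Dt) = (4.7655)²/(4 × 0.0646 × 233) = 0.3772; exp(−0.3772) = 0.6858.
C = 2.746 × 0.6858 = 1.88 kg/m³.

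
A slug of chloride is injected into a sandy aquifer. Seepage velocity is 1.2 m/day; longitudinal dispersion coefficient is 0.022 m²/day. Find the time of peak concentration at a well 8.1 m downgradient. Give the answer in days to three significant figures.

For the 1D instantaneous-source solution, setting ∂C/∂t = 0 at fixed x gives v²t² + 2Dt − x² = 0, so t = (√(D² + v²x²) − D)/v².
√(D² + v²x²) = √(0.022² + 1.2² × 8.1²) = 9.720; v² = 1.44.
t = (9.720 − 0.022)/1.44 = 6.73 days (vs. the pure-advection estimate x/v = 6.75 d).

6.73 days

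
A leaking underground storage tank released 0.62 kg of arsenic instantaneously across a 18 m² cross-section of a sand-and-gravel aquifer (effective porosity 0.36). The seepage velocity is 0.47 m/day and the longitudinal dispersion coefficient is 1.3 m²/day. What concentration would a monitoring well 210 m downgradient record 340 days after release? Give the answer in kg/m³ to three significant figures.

For an instantaneous plane source, C(x,t) = M/(n_e·A·√(4πDt)) · exp(−(x−vt)²/(4Dt)), with n_e·A the pore (flow) area.
Plume center vt = 0.47 × 340 = 159.8 m, so the well at 210 m is 50.2 m downgradient of the peak.
√(4πDt) = 74.53 m, giving peak height M/(n_e·A·√(4πDt)) = 0.62/(0.36 × 18 × 74.53) = 0.001284 kg/m³.
(x−vt)²/(4Dt) = (50.2)²/(4 × 1.3 × 340) = 1.425; exp(−1.425) = 0.2405.
C = 0.001284 × 0.2405 = 0.000309 kg/m³.

0.000309 kg/m³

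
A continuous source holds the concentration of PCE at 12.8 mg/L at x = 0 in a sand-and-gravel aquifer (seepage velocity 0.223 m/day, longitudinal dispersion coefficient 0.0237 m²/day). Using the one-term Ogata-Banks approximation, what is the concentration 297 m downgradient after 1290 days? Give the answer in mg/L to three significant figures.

For a continuous step input, C/C₀ ≈ ½·erfc((x−vt)/(2√(Dt))).
vt = 0.223 × 1290 = 287.67 m and 2√(Dt) = 2√(0.0237 × 1290) = 11.06 m.
Argument (x−vt)/(2√(Dt)) = (297 − 287.67)/11.06 = 0.8436; ½·erfc(0.8436) = 0.1164.
C = 12.8 × 0.1164 = 1.49 mg/L.

1.49 mg/L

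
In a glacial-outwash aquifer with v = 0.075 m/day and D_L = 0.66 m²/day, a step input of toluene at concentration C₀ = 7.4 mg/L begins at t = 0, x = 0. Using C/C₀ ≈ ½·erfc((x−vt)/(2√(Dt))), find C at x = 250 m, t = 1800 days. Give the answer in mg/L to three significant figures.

0.0678 mg/L

For a continuous step input, C/C₀ ≈ ½·erfc((x−vt)/(2√(Dt))).
vt = 0.075 × 1800 = 135 m and 2√(Dt) = 2√(0.66 × 1800) = 68.93 m.
Argument (x−vt)/(2√(Dt)) = (250 − 135)/68.93 = 1.668; ½·erfc(1.668) = 0.009164.
C = 7.4 × 0.009164 = 0.0678 mg/L.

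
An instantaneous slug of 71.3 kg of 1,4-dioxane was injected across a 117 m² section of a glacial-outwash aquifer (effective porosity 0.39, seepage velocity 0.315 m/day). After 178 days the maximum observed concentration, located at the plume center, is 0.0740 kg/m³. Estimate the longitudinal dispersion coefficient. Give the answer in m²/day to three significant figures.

0.199 m²/day

At the plume center C_max = M/(n_e·A·√(4πDt)), so D = M²/(4πt·(n_e·A·C_max)²).
n_e·A·C_max = 0.39 × 117 × 0.0740 = 3.377 kg/m.
D = 71.3²/(4π × 178 × 3.377²) = 0.199 m²/day.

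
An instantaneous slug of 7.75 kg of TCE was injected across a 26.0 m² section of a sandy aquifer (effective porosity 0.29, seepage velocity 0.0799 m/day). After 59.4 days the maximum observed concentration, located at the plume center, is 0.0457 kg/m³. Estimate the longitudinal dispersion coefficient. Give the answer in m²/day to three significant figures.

0.678 m²/day

At the plume center C_max = M/(n_e·A·√(4πDt)), so D = M²/(4πt·(n_e·A·C_max)²).
n_e·A·C_max = 0.29 × 26.0 × 0.0457 = 0.3446 kg/m.
D = 7.75²/(4π × 59.4 × 0.3446²) = 0.678 m²/day.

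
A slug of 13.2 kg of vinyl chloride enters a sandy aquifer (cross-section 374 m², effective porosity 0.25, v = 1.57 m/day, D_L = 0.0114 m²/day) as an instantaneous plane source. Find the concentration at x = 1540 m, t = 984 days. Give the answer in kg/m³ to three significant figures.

For an instantaneous plane source, C(x,t) = M/(n_e·A·√(4πDt)) · exp(−(x−vt)²/(4Dt)), with n_e·A the pore (flow) area.
Plume center vt = 1.57 × 984 = 1544.88 m, so the well at 1540 m is 4.88 m upgradient of the peak.
√(4πDt) = 11.87 m, giving peak height M/(n_e·A·√(4πDt)) = 13.2/(0.25 × 374 × 11.87) = 0.01189 kg/m³.
(x−vt)²/(4Dt) = (-4.88)²/(4 × 0.0114 × 984) = 0.5307; exp(−0.5307) = 0.5882.
C = 0.01189 × 0.5882 = 0.00699 kg/m³.

0.00699 kg/m³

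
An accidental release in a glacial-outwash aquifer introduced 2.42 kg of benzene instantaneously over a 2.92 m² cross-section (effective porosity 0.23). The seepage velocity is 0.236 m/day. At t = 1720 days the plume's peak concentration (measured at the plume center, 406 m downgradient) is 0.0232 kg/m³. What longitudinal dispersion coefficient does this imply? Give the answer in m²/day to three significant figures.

At the plume center C_max = M/(n_e·A·√(4πDt)), so D = M²/(4πt·(n_e·A·C_max)²).
n_e·A·C_max = 0.23 × 2.92 × 0.0232 = 0.01558 kg/m.
D = 2.42²/(4π × 1720 × 0.01558²) = 1.12 m²/day.

1.12 m²/day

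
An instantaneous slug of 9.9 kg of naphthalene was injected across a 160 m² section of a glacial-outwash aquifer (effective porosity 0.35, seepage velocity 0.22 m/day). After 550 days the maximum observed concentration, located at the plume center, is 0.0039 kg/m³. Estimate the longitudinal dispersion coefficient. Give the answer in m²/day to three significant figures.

0.297 m²/day

At the plume center C_max = M/(n_e·A·√(4πDt)), so D = M²/(4πt·(n_e·A·C_max)²).
n_e·A·C_max = 0.35 × 160 × 0.0039 = 0.2184 kg/m.
D = 9.9²/(4π × 550 × 0.2184²) = 0.297 m²/day.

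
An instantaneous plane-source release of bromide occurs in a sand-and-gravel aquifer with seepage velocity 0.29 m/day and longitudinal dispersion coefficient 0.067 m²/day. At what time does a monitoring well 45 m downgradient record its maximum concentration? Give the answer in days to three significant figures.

For the 1D instantaneous-source solution, setting ∂C/∂t = 0 at fixed x gives v²t² + 2Dt − x² = 0, so t = (√(D² + v²x²) − D)/v².
√(D² + v²x²) = √(0.067² + 0.29² × 45²) = 13.05; v² = 0.0841.
t = (13.05 − 0.067)/0.0841 = 154 days (vs. the pure-advection estimate x/v = 155 d).

154 days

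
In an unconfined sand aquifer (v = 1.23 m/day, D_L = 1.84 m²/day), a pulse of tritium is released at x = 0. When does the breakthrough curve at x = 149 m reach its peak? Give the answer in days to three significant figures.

For the 1D instantaneous-source solution, setting ∂C/∂t = 0 at fixed x gives v²t² + 2Dt − x² = 0, so t = (√(D² + v²x²) − D)/v².
√(D² + v²x²) = √(1.84² + 1.23² × 149²) = 183.3; v² = 1.5129.
t = (183.3 − 1.84)/1.5129 = 120 days (vs. the pure-advection estimate x/v = 121 d).

120 days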